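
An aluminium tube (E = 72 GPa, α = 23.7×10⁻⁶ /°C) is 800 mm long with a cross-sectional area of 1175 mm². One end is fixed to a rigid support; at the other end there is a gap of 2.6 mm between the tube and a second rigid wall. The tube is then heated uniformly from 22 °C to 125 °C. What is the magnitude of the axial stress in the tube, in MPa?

Free thermal elongation = αΔT L = 23.7×10⁻⁶ × 103 × 800 = 1.953 mm.
Since δ_free = 1.95 mm is less than the 2.6 mm gap, the tube never touches the wall. No axial force develops.

σ ≈ 0 MPa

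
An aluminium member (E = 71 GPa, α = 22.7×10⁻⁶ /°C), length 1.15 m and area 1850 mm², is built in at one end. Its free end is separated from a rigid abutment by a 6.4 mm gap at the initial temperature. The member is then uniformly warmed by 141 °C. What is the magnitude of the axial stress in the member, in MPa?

Unrestrained expansion: δ_free = αΔT L = 22.7×10⁻⁶ × 141 × 1150 = 3.681 mm.
This is smaller than the 6.4 mm clearance, so the member expands freely without reaching the stop — the stress is zero.

σ ≈ 0 MPa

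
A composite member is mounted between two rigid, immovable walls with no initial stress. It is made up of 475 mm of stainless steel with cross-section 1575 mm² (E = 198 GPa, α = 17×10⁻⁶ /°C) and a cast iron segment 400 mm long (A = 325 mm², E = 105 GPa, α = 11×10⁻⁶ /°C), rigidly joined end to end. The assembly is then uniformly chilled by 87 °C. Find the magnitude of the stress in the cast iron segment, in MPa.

σ ≈ 252 MPa (tensile)

If the supports were absent, the total length change would be Σ αᵢΔT Lᵢ = 17×10⁻⁶×87×475 + 11×10⁻⁶×87×400 = 1.085 mm.
Since the ends are fixed, an axial force P builds up, equal in every segment, with P · Σ Lᵢ/(AᵢEᵢ) = δ_free.
The series flexibility is Σ Lᵢ/(AᵢEᵢ) = 475/(1575×198×10³) + 400/(325×105×10³) = 1.324×10⁻⁵ mm/N.
So P = 1.085 / 1.324×10⁻⁵ = 81.94 kN, tensile.
σ_{cast iron} = P / A = 81940 / 325 = 252.1 MPa.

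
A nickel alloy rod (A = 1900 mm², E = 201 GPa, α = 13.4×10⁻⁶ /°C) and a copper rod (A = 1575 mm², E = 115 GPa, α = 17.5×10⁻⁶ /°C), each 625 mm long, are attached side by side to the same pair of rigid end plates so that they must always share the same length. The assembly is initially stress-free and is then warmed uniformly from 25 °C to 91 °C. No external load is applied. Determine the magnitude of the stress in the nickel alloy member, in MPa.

σ ≈ 17.5 MPa (tensile)

Both members must finish at the same length. With the larger α, the copper tends to over-expand; the plates restrain it, putting the copper in compression and the nickel alloy in tension. With no external load the two internal forces are equal and opposite, magnitude P.
Equating the net (thermal + elastic) strains gives |α₁ − α₂|·ΔT = P·[1/(A₁E₁) + 1/(A₂E₂)].
|α₁ − α₂|·ΔT = 4.1×10⁻⁶ × 66 = 0.0002706.
1/(A₁E₁) + 1/(A₂E₂) = 1/(1900×201×10³) + 1/(1575×115×10³) = 8.14×10⁻⁹ N⁻¹.
P = 0.0002706 / 8.14×10⁻⁹ = 33250 N = 33.25 kN.
σ_{nickel alloy} = P/A₁ = 33250/1900 = 17.5 MPa, tensile.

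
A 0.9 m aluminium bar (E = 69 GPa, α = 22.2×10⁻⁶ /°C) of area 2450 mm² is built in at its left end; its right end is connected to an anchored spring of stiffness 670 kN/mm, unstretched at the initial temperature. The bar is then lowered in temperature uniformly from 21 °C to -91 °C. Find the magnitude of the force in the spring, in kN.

Free thermal contraction: δ_free = αΔT L = 22.2×10⁻⁶ × 112 × 900 = 2.238 mm.
Let P be the tensile force in the spring. The bar extends elastically by PL/(AE) and the spring stretches by P/k; together these equal δ_free.
P [ L/(AE) + 1/k ] = δ_free → P [ 900/(2450×69×10³) + 1/(670×10³) ] = 2.238.
P = 2.238 / 6.816×10⁻⁶ = 328300 N.

P ≈ 328 kN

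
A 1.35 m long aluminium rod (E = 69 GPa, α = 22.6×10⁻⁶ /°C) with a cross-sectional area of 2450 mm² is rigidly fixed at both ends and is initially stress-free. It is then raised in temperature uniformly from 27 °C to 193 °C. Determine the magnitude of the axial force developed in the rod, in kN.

The ends cannot move, so σ = EαΔT = 69×10³ × 22.6×10⁻⁶ × 166 = 258.9 MPa.
P = AEαΔT = 2450 × 69×10³ × 22.6×10⁻⁶ × 166 = 634.2 kN (compressive).

P ≈ 634 kN (compressive)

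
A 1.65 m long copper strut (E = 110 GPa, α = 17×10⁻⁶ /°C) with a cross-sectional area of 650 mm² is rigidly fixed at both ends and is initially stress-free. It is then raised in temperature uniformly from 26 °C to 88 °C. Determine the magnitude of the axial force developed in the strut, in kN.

P ≈ 75.4 kN (compressive)

With zero net strain, σ = E·αΔT = 110 GPa × 17×10⁻⁶ × 62 = 115.9 MPa.
Axial force P = σA = 115.9 × 650 = 75360 N = 75.36 kN, compressive.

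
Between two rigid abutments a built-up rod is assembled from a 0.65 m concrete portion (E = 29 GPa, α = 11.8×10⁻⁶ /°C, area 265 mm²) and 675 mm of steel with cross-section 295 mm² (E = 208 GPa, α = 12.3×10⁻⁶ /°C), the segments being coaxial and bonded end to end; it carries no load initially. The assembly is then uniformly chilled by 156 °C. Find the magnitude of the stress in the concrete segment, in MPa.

σ ≈ 98.4 MPa (tensile)

If the supports were absent, the total length change would be Σ αᵢΔT Lᵢ = 11.8×10⁻⁶×156×650 + 12.3×10⁻⁶×156×675 = 2.492 mm.
The rigid supports impose zero overall length change; the single axial force P common to all segments must satisfy P Σ Lᵢ/(AᵢEᵢ) = δ_free.
Σ Lᵢ/(AᵢEᵢ) = 650/(265×29×10³) + 675/(295×208×10³) = 9.558×10⁻⁵ mm/N.
So P = 2.492 / 9.558×10⁻⁵ = 26.07 kN, tensile.
σ_{concrete} = P / A = 26070 / 265 = 98.37 MPa.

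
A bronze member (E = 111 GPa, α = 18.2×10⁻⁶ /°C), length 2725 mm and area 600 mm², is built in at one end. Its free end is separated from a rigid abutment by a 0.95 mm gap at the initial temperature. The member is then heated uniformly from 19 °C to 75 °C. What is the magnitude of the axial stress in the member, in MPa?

σ ≈ 74.4 MPa (compressive)

Unrestrained expansion: δ_free = αΔT L = 18.2×10⁻⁶ × 56 × 2725 = 2.777 mm.
The gap closes (δ_free > 0.95 mm) and the wall then resists a further 2.777 − 0.95 = 1.827 mm of expansion.
Compatibility: PL/(AE) = 1.827 mm, so σ = P/A = E × (1.827/2725) = 74.43 MPa.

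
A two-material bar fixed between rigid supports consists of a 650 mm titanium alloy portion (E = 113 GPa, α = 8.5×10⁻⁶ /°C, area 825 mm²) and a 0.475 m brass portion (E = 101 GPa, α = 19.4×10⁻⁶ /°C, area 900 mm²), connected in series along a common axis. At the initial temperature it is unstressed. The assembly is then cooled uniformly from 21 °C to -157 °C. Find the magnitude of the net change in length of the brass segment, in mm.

With the walls removed the bar would change length by δ_free = Σ αᵢΔT Lᵢ = 8.5×10⁻⁶×178×650 + 19.4×10⁻⁶×178×475 = 2.624 mm.
Since the ends are fixed, an axial force P builds up, equal in every segment, with P · Σ Lᵢ/(AᵢEᵢ) = δ_free.
The series flexibility is Σ Lᵢ/(AᵢEᵢ) = 650/(825×113×10³) + 475/(900×101×10³) = 1.22×10⁻⁵ mm/N.
So P = 2.624 / 1.22×10⁻⁵ = 215.1 kN, tensile.
For the brass segment, free thermal change = 19.4×10⁻⁶×178×475 = 1.64 mm and elastic change from P = 215100×475/(900×101×10³) = 1.124 mm; these oppose, so the net change is 0.516 mm (segment shortens).

|ΔL| ≈ 0.516 mm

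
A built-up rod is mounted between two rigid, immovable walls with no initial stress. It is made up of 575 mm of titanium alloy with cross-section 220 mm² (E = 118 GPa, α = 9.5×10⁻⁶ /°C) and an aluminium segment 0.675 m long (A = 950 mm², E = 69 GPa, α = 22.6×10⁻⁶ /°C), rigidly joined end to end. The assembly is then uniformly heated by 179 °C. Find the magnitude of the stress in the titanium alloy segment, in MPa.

Free thermal expansion of the whole bar: Σ αᵢΔT Lᵢ = 9.5×10⁻⁶×179×575 + 22.6×10⁻⁶×179×675 = 3.708 mm.
Since the ends are fixed, an axial force P builds up, equal in every segment, with P · Σ Lᵢ/(AᵢEᵢ) = δ_free.
The series flexibility is Σ Lᵢ/(AᵢEᵢ) = 575/(220×118×10³) + 675/(950×69×10³) = 3.245×10⁻⁵ mm/N.
P = 3.708 / 3.245×10⁻⁵ = 114300 N = 114.3 kN, compressive.
σ_{titanium alloy} = P / A = 114300 / 220 = 519.5 MPa.

σ ≈ 520 MPa (compressive)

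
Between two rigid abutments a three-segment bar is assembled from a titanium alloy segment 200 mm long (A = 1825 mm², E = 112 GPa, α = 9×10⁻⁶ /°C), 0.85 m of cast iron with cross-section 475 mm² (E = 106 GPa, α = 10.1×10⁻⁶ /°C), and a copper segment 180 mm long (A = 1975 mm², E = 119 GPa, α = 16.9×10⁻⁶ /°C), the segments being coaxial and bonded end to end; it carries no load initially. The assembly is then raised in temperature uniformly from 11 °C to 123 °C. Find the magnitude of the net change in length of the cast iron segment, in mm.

|ΔL| ≈ 0.401 mm

If the supports were absent, the total length change would be Σ αᵢΔT Lᵢ = 9×10⁻⁶×112×200 + 10.1×10⁻⁶×112×850 + 16.9×10⁻⁶×112×180 = 1.504 mm.
Since the ends are fixed, an axial force P builds up, equal in every segment, with P · Σ Lᵢ/(AᵢEᵢ) = δ_free.
The series flexibility is Σ Lᵢ/(AᵢEᵢ) = 200/(1825×112×10³) + 850/(475×106×10³) + 180/(1975×119×10³) = 1.863×10⁻⁵ mm/N.
Hence P = δ_free / Σ(L/AE) = 1.504/1.863×10⁻⁵ = 80.74 kN (compressive).
For the cast iron segment, free thermal change = 10.1×10⁻⁶×112×850 = 0.9615 mm and elastic change from P = 80740×850/(475×106×10³) = 1.363 mm; these oppose, so the net change is 0.401 mm (segment shortens).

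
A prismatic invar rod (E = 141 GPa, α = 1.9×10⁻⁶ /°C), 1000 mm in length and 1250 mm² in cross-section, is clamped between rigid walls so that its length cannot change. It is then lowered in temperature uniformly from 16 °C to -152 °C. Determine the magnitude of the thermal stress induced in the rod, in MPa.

σ ≈ 45 MPa (tensile)

With length fixed, the mechanical strain must cancel the thermal strain αΔT = 1.9×10⁻⁶ × 168 = 319.2×10⁻⁶.
The stress required to suppress this strain is σ = Eε = 141×10³ × 319.2×10⁻⁶ = 45.01 MPa, tensile since the rod is trying to contract.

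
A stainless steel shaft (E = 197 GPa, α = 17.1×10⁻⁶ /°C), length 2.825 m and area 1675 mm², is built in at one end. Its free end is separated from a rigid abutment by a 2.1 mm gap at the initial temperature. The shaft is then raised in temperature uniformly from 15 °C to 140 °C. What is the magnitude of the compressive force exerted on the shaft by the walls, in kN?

If the wall were absent the shaft would grow by αΔT L = 17.1×10⁻⁶ × 125 × 2825 = 6.038 mm.
This exceeds the 2.1 mm gap, so the wall pushes back. The portion of expansion that must be recovered elastically is δ_free − gap = 6.038 − 2.1 = 3.938 mm.
That suppressed elongation corresponds to σ = E·Δ/L = 197×10³ × 3.938/2825 = 274.6 MPa.
Force on the wall = σA = 274.6 × 1675 mm² = 460 kN.

P ≈ 460 kN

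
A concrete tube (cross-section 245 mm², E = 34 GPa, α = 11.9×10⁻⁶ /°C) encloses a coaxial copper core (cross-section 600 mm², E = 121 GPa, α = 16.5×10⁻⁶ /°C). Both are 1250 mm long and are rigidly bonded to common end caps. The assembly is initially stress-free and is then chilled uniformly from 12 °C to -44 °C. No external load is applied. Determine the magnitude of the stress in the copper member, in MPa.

σ ≈ 3.21 MPa (tensile)

The copper has the larger α, so on cooling it would change length more than the concrete if both were free. The rigid plates force a common final length, so the copper is put into tension and the concrete into compression, with equal and opposite forces P (no external load).
Compatibility of the two members (thermal + elastic change equal): (α₁ − α₂)ΔT = P·[1/(A₁E₁) + 1/(A₂E₂)].
|α₁ − α₂|·ΔT = 4.6×10⁻⁶ × 56 = 0.0002576.
1/(A₁E₁) + 1/(A₂E₂) = 1/(245×34×10³) + 1/(600×121×10³) = 1.338×10⁻⁷ N⁻¹.
P = 0.0002576 / 1.338×10⁻⁷ = 1925 N = 1.925 kN.
σ_{copper} = P/A₂ = 1925/600 = 3.208 MPa, tensile.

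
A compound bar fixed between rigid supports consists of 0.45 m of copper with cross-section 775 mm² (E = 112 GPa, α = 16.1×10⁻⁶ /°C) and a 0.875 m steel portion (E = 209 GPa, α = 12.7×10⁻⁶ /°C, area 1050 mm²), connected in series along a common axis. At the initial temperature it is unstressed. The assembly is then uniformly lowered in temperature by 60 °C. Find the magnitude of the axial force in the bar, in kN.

If the supports were absent, the total length change would be Σ αᵢΔT Lᵢ = 16.1×10⁻⁶×60×450 + 12.7×10⁻⁶×60×875 = 1.101 mm.
Since the ends are fixed, an axial force P builds up, equal in every segment, with P · Σ Lᵢ/(AᵢEᵢ) = δ_free.
Σ Lᵢ/(AᵢEᵢ) = 450/(775×112×10³) + 875/(1050×209×10³) = 9.172×10⁻⁶ mm/N.
So P = 1.101 / 9.172×10⁻⁶ = 120.1 kN, tensile.

P ≈ 120 kN (tensile)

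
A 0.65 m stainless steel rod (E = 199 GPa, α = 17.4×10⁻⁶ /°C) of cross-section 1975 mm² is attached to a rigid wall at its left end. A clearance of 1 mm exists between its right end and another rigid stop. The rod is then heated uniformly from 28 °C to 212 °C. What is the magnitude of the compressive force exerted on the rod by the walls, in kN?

P ≈ 654 kN

Free thermal elongation = αΔT L = 17.4×10⁻⁶ × 184 × 650 = 2.081 mm.
After closing the 1 mm clearance, 2.081 − 1 = 1.081 mm of expansion remains to be suppressed by the wall.
Compatibility: PL/(AE) = 1.081 mm, so σ = P/A = E × (1.081/650) = 331 MPa.
P = σA = 331 × 1975 = 653.7 kN.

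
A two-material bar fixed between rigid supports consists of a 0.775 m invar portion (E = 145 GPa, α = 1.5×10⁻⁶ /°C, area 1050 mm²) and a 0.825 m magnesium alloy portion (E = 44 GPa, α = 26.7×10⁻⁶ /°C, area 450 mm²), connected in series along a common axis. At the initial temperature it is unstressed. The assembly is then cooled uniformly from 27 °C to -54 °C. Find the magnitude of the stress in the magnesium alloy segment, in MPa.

σ ≈ 89.3 MPa (tensile)

Free thermal contraction of the whole bar: Σ αᵢΔT Lᵢ = 1.5×10⁻⁶×81×775 + 26.7×10⁻⁶×81×825 = 1.878 mm.
Since the ends are fixed, an axial force P builds up, equal in every segment, with P · Σ Lᵢ/(AᵢEᵢ) = δ_free.
The series flexibility is Σ Lᵢ/(AᵢEᵢ) = 775/(1050×145×10³) + 825/(450×44×10³) = 4.676×10⁻⁵ mm/N.
P = 1.878 / 4.676×10⁻⁵ = 40170 N = 40.17 kN, tensile.
σ_{magnesium alloy} = P / A = 40170 / 450 = 89.27 MPa.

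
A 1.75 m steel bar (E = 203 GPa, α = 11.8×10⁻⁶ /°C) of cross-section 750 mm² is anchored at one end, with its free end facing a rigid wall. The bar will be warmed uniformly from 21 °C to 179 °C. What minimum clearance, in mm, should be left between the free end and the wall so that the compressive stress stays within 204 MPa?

g ≈ 1.5 mm

Free expansion if unrestrained: δ_free = αΔT L = 11.8×10⁻⁶ × 158 × 1750 = 3.263 mm.
At the allowable stress the elastic shortening the wall may impose is σL/E = 204 × 1750 / (203×10³) = 1.759 mm.
So the gap has to take up the difference, g_min = δ_free − σL/E = 3.263 − 1.759 = 1.504 mm.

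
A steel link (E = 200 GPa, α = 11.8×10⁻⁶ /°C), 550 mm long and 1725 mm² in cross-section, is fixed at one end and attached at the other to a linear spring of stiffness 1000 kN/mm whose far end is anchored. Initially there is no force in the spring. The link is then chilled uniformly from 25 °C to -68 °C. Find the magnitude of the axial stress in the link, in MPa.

σ ≈ 135 MPa (tensile)

Free thermal contraction: δ_free = αΔT L = 11.8×10⁻⁶ × 93 × 550 = 0.6036 mm.
With a force P in the spring, the elastic change of the link is PL/(AE) and that of the spring is P/k; compatibility requires their sum to equal δ_free.
So P = δ_free / [L/(AE) + 1/k] = 0.6036 / [ 550/(1725×200×10³) + 1/(1000×10³) ].
P = 0.6036 / 2.594×10⁻⁶ = 232700 N.
σ = P/A = 232700/1725 = 134.9 MPa.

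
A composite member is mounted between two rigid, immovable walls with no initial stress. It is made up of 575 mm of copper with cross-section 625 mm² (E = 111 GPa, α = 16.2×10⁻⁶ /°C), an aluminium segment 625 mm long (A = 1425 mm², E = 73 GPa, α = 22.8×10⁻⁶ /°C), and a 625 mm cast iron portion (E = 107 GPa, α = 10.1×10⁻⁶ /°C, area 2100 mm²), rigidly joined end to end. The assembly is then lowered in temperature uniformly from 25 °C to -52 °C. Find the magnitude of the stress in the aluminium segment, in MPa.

Free thermal contraction of the whole bar: Σ αᵢΔT Lᵢ = 16.2×10⁻⁶×77×575 + 22.8×10⁻⁶×77×625 + 10.1×10⁻⁶×77×625 = 2.301 mm.
Since the ends are fixed, an axial force P builds up, equal in every segment, with P · Σ Lᵢ/(AᵢEᵢ) = δ_free.
Σ Lᵢ/(AᵢEᵢ) = 575/(625×111×10³) + 625/(1425×73×10³) + 625/(2100×107×10³) = 1.708×10⁻⁵ mm/N.
So P = 2.301 / 1.708×10⁻⁵ = 134.7 kN, tensile.
σ_{aluminium} = P / A = 134700 / 1425 = 94.53 MPa.

σ ≈ 94.5 MPa (tensile)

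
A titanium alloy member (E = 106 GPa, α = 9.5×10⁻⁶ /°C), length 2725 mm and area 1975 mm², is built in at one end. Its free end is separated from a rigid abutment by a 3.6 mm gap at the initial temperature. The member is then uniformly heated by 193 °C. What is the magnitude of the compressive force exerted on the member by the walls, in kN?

P ≈ 107 kN

Free thermal elongation = αΔT L = 9.5×10⁻⁶ × 193 × 2725 = 4.996 mm.
The gap closes (δ_free > 3.6 mm) and the wall then resists a further 4.996 − 3.6 = 1.396 mm of expansion.
So σ = E(δ_free − g)/L = 106×10³ × 1.396/2725 = 54.31 MPa.
Force on the wall = σA = 54.31 × 1975 mm² = 107.3 kN.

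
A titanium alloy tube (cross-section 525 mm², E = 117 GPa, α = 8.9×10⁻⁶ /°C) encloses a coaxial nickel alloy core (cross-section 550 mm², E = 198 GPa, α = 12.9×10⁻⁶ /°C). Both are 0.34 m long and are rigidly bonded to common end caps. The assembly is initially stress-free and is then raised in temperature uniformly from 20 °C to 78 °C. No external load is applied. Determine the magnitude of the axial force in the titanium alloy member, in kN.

Both members must finish at the same length. With the larger α, the nickel alloy tends to over-expand; the plates restrain it, putting the nickel alloy in compression and the titanium alloy in tension. With no external load the two internal forces are equal and opposite, magnitude P.
Setting the final lengths equal and cancelling L: (α₁ − α₂)ΔT = P/(A₁E₁) + P/(A₂E₂).
|α₁ − α₂|·ΔT = 4×10⁻⁶ × 58 = 0.000232.
1/(A₁E₁) + 1/(A₂E₂) = 1/(525×117×10³) + 1/(550×198×10³) = 2.546×10⁻⁸ N⁻¹.
P = 0.000232 / 2.546×10⁻⁸ = 9111 N = 9.111 kN.

P ≈ 9.11 kN (tensile in the titanium alloy)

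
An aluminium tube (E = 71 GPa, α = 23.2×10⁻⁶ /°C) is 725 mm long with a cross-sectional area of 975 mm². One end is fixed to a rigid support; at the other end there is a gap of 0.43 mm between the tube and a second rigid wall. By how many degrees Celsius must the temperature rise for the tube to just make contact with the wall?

ΔT ≈ 25.6 °C

Contact occurs when the free expansion equals the gap: αΔT L = 0.43 mm.
So ΔT = g/(αL) = 0.43/(23.2×10⁻⁶ × 725) = 25.56 °C.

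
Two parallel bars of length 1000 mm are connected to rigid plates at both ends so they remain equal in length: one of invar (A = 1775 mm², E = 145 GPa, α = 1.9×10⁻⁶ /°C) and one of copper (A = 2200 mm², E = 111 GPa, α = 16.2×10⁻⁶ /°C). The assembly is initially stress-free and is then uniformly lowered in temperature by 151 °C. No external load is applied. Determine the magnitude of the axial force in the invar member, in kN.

P ≈ 271 kN (compressive in the invar)

Equilibrium of a rigid end plate with no external load gives equal and opposite internal forces ±P in the two members. Since α_{copper} > α_{invar}, cooling drives the copper into tension and the invar into compression.
Compatibility of the two members (thermal + elastic change equal): (α₁ − α₂)ΔT = P·[1/(A₁E₁) + 1/(A₂E₂)].
|α₁ − α₂|·ΔT = 14.3×10⁻⁶ × 151 = 0.002159.
1/(A₁E₁) + 1/(A₂E₂) = 1/(1775×145×10³) + 1/(2200×111×10³) = 7.98×10⁻⁹ N⁻¹.
So P = 0.002159 / 7.98×10⁻⁹ = 270.6 kN.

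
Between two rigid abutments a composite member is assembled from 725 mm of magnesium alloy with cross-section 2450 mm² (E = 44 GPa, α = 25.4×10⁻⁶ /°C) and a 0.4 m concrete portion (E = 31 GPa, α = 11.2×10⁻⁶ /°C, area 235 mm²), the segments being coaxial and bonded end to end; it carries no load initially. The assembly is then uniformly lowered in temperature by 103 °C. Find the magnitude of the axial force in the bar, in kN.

P ≈ 38.3 kN (tensile)

If the supports were absent, the total length change would be Σ αᵢΔT Lᵢ = 25.4×10⁻⁶×103×725 + 11.2×10⁻⁶×103×400 = 2.358 mm.
The walls prevent any net length change, so an axial force P (same in every segment) develops. Compatibility: P · Σ Lᵢ/(AᵢEᵢ) = δ_free.
The series flexibility is Σ Lᵢ/(AᵢEᵢ) = 725/(2450×44×10³) + 400/(235×31×10³) = 6.163×10⁻⁵ mm/N.
So P = 2.358 / 6.163×10⁻⁵ = 38.26 kN, tensile.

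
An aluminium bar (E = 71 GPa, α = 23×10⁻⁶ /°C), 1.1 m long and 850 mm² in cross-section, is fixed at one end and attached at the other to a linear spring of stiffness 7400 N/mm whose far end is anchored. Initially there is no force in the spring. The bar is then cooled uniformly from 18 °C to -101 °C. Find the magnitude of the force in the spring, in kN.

Free thermal contraction: δ_free = αΔT L = 23×10⁻⁶ × 119 × 1100 = 3.011 mm.
With a force P in the spring, the elastic change of the bar is PL/(AE) and that of the spring is P/k; compatibility requires their sum to equal δ_free.
P [ L/(AE) + 1/k ] = δ_free → P [ 1100/(850×71×10³) + 1/(7400) ] = 3.011.
P = 3.011 / 0.0001534 = 19630 N.

P ≈ 19.6 kN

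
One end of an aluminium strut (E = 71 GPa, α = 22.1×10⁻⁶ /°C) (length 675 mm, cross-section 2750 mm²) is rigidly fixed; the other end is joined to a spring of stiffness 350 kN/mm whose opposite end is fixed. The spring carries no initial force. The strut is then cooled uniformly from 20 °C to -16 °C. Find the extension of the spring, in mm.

The unrestrained thermal change is αΔT L = 22.1×10⁻⁶ × 36 × 675 = 0.537 mm.
Let P be the tensile force in the spring. The strut extends elastically by PL/(AE) and the spring stretches by P/k; together these equal δ_free.
So P = δ_free / [L/(AE) + 1/k] = 0.537 / [ 675/(2750×71×10³) + 1/(350×10³) ].
P = 0.537 / 6.314×10⁻⁶ = 85050 N.
Spring extension = P/k = 85050/(350×10³) = 0.243 mm.

δ ≈ 0.243 mm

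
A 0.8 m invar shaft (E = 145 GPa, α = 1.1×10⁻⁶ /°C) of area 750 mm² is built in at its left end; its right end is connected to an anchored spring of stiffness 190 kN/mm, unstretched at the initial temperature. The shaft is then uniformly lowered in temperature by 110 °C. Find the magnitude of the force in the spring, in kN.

If the spring were absent the shaft would shorten by αΔT L = 1.1×10⁻⁶ × 110 × 800 = 0.0968 mm.
Let P be the tensile force in the spring. The shaft extends elastically by PL/(AE) and the spring stretches by P/k; together these equal δ_free.
P [ L/(AE) + 1/k ] = δ_free → P [ 800/(750×145×10³) + 1/(190×10³) ] = 0.0968.
P = 0.0968 / 1.262×10⁻⁵ = 7671 N.

P ≈ 7.67 kN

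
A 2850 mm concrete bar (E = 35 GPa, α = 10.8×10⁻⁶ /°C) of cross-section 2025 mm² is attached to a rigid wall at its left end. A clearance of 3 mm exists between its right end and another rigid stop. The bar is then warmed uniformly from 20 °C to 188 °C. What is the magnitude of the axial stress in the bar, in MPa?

If the wall were absent the bar would grow by αΔT L = 10.8×10⁻⁶ × 168 × 2850 = 5.171 mm.
This exceeds the 3 mm gap, so the wall pushes back. The portion of expansion that must be recovered elastically is δ_free − gap = 5.171 − 3 = 2.171 mm.
So σ = E(δ_free − g)/L = 35×10³ × 2.171/2850 = 26.66 MPa.

σ ≈ 26.7 MPa (compressive)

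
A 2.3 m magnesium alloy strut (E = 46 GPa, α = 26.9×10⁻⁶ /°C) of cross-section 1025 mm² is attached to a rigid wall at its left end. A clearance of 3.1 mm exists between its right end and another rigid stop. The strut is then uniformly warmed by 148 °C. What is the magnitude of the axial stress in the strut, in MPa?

σ ≈ 121 MPa (compressive)

If the wall were absent the strut would grow by αΔT L = 26.9×10⁻⁶ × 148 × 2300 = 9.157 mm.
After closing the 3.1 mm clearance, 9.157 − 3.1 = 6.057 mm of expansion remains to be suppressed by the wall.
So σ = E(δ_free − g)/L = 46×10³ × 6.057/2300 = 121.1 MPa.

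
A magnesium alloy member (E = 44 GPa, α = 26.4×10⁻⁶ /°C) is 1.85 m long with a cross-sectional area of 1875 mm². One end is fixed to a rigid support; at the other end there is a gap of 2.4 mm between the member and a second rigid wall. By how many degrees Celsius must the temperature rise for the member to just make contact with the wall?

The gap closes when αΔT L = 2.4 mm, since the member is still unstressed at that instant.
ΔT = 2.4 / (26.4×10⁻⁶ × 1850) = 49.14 °C.

ΔT ≈ 49.1 °C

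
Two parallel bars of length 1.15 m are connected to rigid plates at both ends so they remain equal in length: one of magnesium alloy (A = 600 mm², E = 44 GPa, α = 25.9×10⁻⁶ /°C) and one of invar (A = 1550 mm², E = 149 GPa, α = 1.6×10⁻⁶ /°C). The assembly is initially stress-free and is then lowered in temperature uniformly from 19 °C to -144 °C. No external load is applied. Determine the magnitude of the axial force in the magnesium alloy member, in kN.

P ≈ 93.8 kN (tensile in the magnesium alloy)

The magnesium alloy has the larger α, so on cooling it would change length more than the invar if both were free. The rigid plates force a common final length, so the magnesium alloy is put into tension and the invar into compression, with equal and opposite forces P (no external load).
Setting the final lengths equal and cancelling L: (α₁ − α₂)ΔT = P/(A₁E₁) + P/(A₂E₂).
|α₁ − α₂|·ΔT = 24.3×10⁻⁶ × 163 = 0.003961.
1/(A₁E₁) + 1/(A₂E₂) = 1/(600×44×10³) + 1/(1550×149×10³) = 4.221×10⁻⁸ N⁻¹.
So P = 0.003961 / 4.221×10⁻⁸ = 93.84 kN.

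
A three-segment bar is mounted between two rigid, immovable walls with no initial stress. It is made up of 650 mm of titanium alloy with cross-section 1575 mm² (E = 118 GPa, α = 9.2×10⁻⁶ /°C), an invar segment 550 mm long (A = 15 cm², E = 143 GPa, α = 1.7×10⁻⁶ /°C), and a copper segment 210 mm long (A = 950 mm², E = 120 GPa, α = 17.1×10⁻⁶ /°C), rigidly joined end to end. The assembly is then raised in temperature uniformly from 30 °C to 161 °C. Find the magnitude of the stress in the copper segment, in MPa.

σ ≈ 183 MPa (compressive)

With the walls removed the bar would change length by δ_free = Σ αᵢΔT Lᵢ = 9.2×10⁻⁶×131×650 + 1.7×10⁻⁶×131×550 + 17.1×10⁻⁶×131×210 = 1.376 mm.
Since the ends are fixed, an axial force P builds up, equal in every segment, with P · Σ Lᵢ/(AᵢEᵢ) = δ_free.
Σ Lᵢ/(AᵢEᵢ) = 650/(1575×118×10³) + 550/(1500×143×10³) + 210/(950×120×10³) = 7.904×10⁻⁶ mm/N.
Hence P = δ_free / Σ(L/AE) = 1.376/7.904×10⁻⁶ = 174.1 kN (compressive).
σ_{copper} = P / A = 174100 / 950 = 183.3 MPa.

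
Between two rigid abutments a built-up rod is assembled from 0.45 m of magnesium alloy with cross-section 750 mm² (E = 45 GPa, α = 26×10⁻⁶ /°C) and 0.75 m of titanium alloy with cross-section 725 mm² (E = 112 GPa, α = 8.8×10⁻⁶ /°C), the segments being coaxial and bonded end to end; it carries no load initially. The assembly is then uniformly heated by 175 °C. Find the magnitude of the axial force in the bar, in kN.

With the walls removed the bar would change length by δ_free = Σ αᵢΔT Lᵢ = 26×10⁻⁶×175×450 + 8.8×10⁻⁶×175×750 = 3.202 mm.
The walls prevent any net length change, so an axial force P (same in every segment) develops. Compatibility: P · Σ Lᵢ/(AᵢEᵢ) = δ_free.
Σ Lᵢ/(AᵢEᵢ) = 450/(750×45×10³) + 750/(725×112×10³) = 2.257×10⁻⁵ mm/N.
Hence P = δ_free / Σ(L/AE) = 3.202/2.257×10⁻⁵ = 141.9 kN (compressive).

P ≈ 142 kN (compressive)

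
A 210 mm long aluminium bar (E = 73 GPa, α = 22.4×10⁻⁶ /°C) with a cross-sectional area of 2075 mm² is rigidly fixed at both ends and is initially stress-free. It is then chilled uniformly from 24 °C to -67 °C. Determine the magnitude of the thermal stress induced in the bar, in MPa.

With length fixed, the mechanical strain must cancel the thermal strain αΔT = 22.4×10⁻⁶ × 91 = 2038.4×10⁻⁶.
σ = EαΔT = 73×10³ × 22.4×10⁻⁶ × 91 = 148.8 MPa (tensile; the bar is trying to contract).

σ ≈ 149 MPa (tensile)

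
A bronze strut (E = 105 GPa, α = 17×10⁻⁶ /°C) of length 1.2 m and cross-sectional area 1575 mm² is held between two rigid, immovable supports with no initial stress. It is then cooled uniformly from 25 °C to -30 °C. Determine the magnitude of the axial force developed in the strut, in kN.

P ≈ 155 kN (tensile)

The ends cannot move, so σ = EαΔT = 105×10³ × 17×10⁻⁶ × 55 = 98.17 MPa.
Axial force P = σA = 98.17 × 1575 = 154600 N = 154.6 kN, tensile.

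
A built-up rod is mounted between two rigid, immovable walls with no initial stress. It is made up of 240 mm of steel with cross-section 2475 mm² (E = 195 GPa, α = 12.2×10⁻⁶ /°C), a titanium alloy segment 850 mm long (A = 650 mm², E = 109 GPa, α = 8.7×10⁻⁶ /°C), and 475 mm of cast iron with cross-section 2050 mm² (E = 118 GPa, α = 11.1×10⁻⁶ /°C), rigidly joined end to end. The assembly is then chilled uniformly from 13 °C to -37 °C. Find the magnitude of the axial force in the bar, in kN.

P ≈ 53.9 kN (tensile)

Free thermal contraction of the whole bar: Σ αᵢΔT Lᵢ = 12.2×10⁻⁶×50×240 + 8.7×10⁻⁶×50×850 + 11.1×10⁻⁶×50×475 = 0.7798 mm.
The rigid supports impose zero overall length change; the single axial force P common to all segments must satisfy P Σ Lᵢ/(AᵢEᵢ) = δ_free.
The series flexibility is Σ Lᵢ/(AᵢEᵢ) = 240/(2475×195×10³) + 850/(650×109×10³) + 475/(2050×118×10³) = 1.446×10⁻⁵ mm/N.
So P = 0.7798 / 1.446×10⁻⁵ = 53.93 kN, tensile.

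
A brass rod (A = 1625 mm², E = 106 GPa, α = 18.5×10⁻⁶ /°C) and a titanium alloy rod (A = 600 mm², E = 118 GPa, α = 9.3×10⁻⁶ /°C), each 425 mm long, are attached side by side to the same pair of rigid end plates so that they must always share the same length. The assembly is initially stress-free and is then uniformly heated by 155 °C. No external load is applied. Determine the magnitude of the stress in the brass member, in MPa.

Equilibrium of a rigid end plate with no external load gives equal and opposite internal forces ±P in the two members. Since α_{brass} > α_{titanium alloy}, heating drives the brass into compression and the titanium alloy into tension.
Setting the final lengths equal and cancelling L: (α₁ − α₂)ΔT = P/(A₁E₁) + P/(A₂E₂).
|α₁ − α₂|·ΔT = 9.2×10⁻⁶ × 155 = 0.001426.
1/(A₁E₁) + 1/(A₂E₂) = 1/(1625×106×10³) + 1/(600×118×10³) = 1.993×10⁻⁸ N⁻¹.
So P = 0.001426 / 1.993×10⁻⁸ = 71.55 kN.
σ_{brass} = P/A₁ = 71550/1625 = 44.03 MPa, compressive.

σ ≈ 44 MPa (compressive)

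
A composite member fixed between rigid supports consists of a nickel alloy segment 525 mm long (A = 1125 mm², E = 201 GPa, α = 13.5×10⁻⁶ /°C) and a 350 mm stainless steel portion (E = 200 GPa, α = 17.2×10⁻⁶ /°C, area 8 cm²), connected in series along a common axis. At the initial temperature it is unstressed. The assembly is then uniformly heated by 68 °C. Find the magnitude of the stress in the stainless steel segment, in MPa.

With the walls removed the bar would change length by δ_free = Σ αᵢΔT Lᵢ = 13.5×10⁻⁶×68×525 + 17.2×10⁻⁶×68×350 = 0.8913 mm.
The rigid supports impose zero overall length change; the single axial force P common to all segments must satisfy P Σ Lᵢ/(AᵢEᵢ) = δ_free.
Σ Lᵢ/(AᵢEᵢ) = 525/(1125×201×10³) + 350/(800×200×10³) = 4.509×10⁻⁶ mm/N.
P = 0.8913 / 4.509×10⁻⁶ = 197700 N = 197.7 kN, compressive.
σ_{stainless steel} = P / A = 197700 / 800 = 247.1 MPa.

σ ≈ 247 MPa (compressive)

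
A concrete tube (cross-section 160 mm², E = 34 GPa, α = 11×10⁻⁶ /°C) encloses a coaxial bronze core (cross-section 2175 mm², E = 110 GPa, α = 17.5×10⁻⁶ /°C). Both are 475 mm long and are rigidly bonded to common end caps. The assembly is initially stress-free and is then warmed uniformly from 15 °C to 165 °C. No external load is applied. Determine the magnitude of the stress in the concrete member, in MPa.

Both members must finish at the same length. With the larger α, the bronze tends to over-expand; the plates restrain it, putting the bronze in compression and the concrete in tension. With no external load the two internal forces are equal and opposite, magnitude P.
Compatibility of the two members (thermal + elastic change equal): (α₁ − α₂)ΔT = P·[1/(A₁E₁) + 1/(A₂E₂)].
|α₁ − α₂|·ΔT = 6.5×10⁻⁶ × 150 = 0.000975.
1/(A₁E₁) + 1/(A₂E₂) = 1/(160×34×10³) + 1/(2175×110×10³) = 1.88×10⁻⁷ N⁻¹.
So P = 0.000975 / 1.88×10⁻⁷ = 5.186 kN.
σ_{concrete} = P/A₁ = 5186/160 = 32.41 MPa, tensile.

σ ≈ 32.4 MPa (tensile)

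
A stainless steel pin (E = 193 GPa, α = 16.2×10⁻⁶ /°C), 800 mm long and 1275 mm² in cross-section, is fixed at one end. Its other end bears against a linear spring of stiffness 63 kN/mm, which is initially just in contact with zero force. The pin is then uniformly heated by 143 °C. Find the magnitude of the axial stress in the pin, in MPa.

The unrestrained thermal change is αΔT L = 16.2×10⁻⁶ × 143 × 800 = 1.853 mm.
With a force P in the spring, the elastic change of the pin is PL/(AE) and that of the spring is P/k; compatibility requires their sum to equal δ_free.
P [ L/(AE) + 1/k ] = δ_free → P [ 800/(1275×193×10³) + 1/(63×10³) ] = 1.853.
P = 1.853 / 1.912×10⁻⁵ = 96910 N.
σ = P/A = 96910/1275 = 76.01 MPa.

σ ≈ 76 MPa (compressive)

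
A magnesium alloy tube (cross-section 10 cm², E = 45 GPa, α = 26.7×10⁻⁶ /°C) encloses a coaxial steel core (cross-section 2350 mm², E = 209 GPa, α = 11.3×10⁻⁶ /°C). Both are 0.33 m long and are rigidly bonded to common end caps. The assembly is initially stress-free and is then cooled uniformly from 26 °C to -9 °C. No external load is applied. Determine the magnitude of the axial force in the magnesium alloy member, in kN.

P ≈ 22.2 kN (tensile in the magnesium alloy)

The magnesium alloy has the larger α, so on cooling it would change length more than the steel if both were free. The rigid plates force a common final length, so the magnesium alloy is put into tension and the steel into compression, with equal and opposite forces P (no external load).
Compatibility of the two members (thermal + elastic change equal): (α₁ − α₂)ΔT = P·[1/(A₁E₁) + 1/(A₂E₂)].
|α₁ − α₂|·ΔT = 15.4×10⁻⁶ × 35 = 0.000539.
1/(A₁E₁) + 1/(A₂E₂) = 1/(1000×45×10³) + 1/(2350×209×10³) = 2.426×10⁻⁸ N⁻¹.
P = 0.000539 / 2.426×10⁻⁸ = 22220 N = 22.22 kN.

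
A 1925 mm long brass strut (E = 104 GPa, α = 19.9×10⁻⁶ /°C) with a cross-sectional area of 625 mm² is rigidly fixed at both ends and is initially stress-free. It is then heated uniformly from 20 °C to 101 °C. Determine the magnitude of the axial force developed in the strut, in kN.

Full restraint means ε = 0, so the stress is σ = EαΔT = 104×10³ × 19.9×10⁻⁶ × 81 = 167.6 MPa.
Axial force P = σA = 167.6 × 625 = 104800 N = 104.8 kN, compressive.

P ≈ 105 kN (compressive)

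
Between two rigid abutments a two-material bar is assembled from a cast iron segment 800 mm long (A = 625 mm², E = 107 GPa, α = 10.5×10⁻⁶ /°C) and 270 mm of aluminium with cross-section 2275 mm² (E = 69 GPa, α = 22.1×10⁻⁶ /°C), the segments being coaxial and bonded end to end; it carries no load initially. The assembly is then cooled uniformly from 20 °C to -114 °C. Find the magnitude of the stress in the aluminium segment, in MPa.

With the walls removed the bar would change length by δ_free = Σ αᵢΔT Lᵢ = 10.5×10⁻⁶×134×800 + 22.1×10⁻⁶×134×270 = 1.925 mm.
The rigid supports impose zero overall length change; the single axial force P common to all segments must satisfy P Σ Lᵢ/(AᵢEᵢ) = δ_free.
The series flexibility is Σ Lᵢ/(AᵢEᵢ) = 800/(625×107×10³) + 270/(2275×69×10³) = 1.368×10⁻⁵ mm/N.
So P = 1.925 / 1.368×10⁻⁵ = 140.7 kN, tensile.
σ_{aluminium} = P / A = 140700 / 2275 = 61.85 MPa.

σ ≈ 61.8 MPa (tensile)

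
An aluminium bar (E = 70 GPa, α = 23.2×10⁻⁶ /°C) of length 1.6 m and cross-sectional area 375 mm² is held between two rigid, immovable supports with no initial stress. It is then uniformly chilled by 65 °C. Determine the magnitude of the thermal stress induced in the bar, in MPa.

With length fixed, the mechanical strain must cancel the thermal strain αΔT = 23.2×10⁻⁶ × 65 = 1508×10⁻⁶.
Hence σ = E·αΔT = 70×10³ × 1508×10⁻⁶ = 105.6 MPa, tensile.

σ ≈ 106 MPa (tensile)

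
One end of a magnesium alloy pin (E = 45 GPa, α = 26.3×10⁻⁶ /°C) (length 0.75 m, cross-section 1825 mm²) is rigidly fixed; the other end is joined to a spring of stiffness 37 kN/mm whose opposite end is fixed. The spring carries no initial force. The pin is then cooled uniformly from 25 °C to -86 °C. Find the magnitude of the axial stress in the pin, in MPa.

σ ≈ 33.2 MPa (tensile)

Free thermal contraction: δ_free = αΔT L = 26.3×10⁻⁶ × 111 × 750 = 2.189 mm.
Let P be the tensile force in the spring. The pin extends elastically by PL/(AE) and the spring stretches by P/k; together these equal δ_free.
So P = δ_free / [L/(AE) + 1/k] = 2.189 / [ 750/(1825×45×10³) + 1/(37×10³) ].
P = 2.189 / 3.616×10⁻⁵ = 60550 N.
σ = P/A = 60550/1825 = 33.18 MPa.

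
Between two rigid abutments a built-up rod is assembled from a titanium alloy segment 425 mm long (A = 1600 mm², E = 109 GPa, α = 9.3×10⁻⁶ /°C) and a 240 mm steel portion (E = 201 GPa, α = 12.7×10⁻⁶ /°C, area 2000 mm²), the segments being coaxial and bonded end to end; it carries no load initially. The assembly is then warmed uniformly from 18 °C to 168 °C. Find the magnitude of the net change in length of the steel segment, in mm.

|ΔL| ≈ 0.251 mm

Free thermal expansion of the whole bar: Σ αᵢΔT Lᵢ = 9.3×10⁻⁶×150×425 + 12.7×10⁻⁶×150×240 = 1.05 mm.
The rigid supports impose zero overall length change; the single axial force P common to all segments must satisfy P Σ Lᵢ/(AᵢEᵢ) = δ_free.
The series flexibility is Σ Lᵢ/(AᵢEᵢ) = 425/(1600×109×10³) + 240/(2000×201×10³) = 3.034×10⁻⁶ mm/N.
So P = 1.05 / 3.034×10⁻⁶ = 346.1 kN, compressive.
For the steel segment, free thermal change = 12.7×10⁻⁶×150×240 = 0.4572 mm and elastic change from P = 346100×240/(2000×201×10³) = 0.2066 mm; these oppose, so the net change is 0.251 mm (segment lengthens).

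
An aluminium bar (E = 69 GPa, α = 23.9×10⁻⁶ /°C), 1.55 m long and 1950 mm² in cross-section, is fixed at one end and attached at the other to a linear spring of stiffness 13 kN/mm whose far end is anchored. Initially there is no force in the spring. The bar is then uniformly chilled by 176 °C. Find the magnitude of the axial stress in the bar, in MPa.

Free thermal contraction: δ_free = αΔT L = 23.9×10⁻⁶ × 176 × 1550 = 6.52 mm.
With a force P in the spring, the elastic change of the bar is PL/(AE) and that of the spring is P/k; compatibility requires their sum to equal δ_free.
So P = δ_free / [L/(AE) + 1/k] = 6.52 / [ 1550/(1950×69×10³) + 1/(13×10³) ].
P = 6.52 / 8.844×10⁻⁵ = 73720 N.
σ = P/A = 73720/1950 = 37.8 MPa.

σ ≈ 37.8 MPa (tensile)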